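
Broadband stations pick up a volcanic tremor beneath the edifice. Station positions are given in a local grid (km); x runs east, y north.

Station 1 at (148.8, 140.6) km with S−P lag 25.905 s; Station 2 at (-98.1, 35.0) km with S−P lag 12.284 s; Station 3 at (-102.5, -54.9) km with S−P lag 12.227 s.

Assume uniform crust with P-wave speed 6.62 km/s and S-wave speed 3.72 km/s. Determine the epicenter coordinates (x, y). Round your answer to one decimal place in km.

Distance from S−P lag: d = Δt · v_P v_S / (v_P − v_S) = Δt · (6.62·3.72)/(6.62−3.72) ≈ 8.4919·Δt.
So d_Station 1 = 219.98, d_Station 2 = 104.31, d_Station 3 = 103.83 km.
Circle about each station: (x − 148.8)² + (y − 140.6)² = 219.98²; (x + 98.1)² + (y − 35.0)² = 104.31²; (x + 102.5)² + (y + 54.9)² = 103.83².
Subtracting the Station 1 equation from the Station 2 and Station 3 equations removes the quadratic terms:
-493.8 x − 211.2 y = 6449.43
-502.6 x − 391.0 y = 9220.99
Solving the 2×2 system: x ≈ -6.6, y ≈ -15.1 km.

-6.6 km east, -15.1 km north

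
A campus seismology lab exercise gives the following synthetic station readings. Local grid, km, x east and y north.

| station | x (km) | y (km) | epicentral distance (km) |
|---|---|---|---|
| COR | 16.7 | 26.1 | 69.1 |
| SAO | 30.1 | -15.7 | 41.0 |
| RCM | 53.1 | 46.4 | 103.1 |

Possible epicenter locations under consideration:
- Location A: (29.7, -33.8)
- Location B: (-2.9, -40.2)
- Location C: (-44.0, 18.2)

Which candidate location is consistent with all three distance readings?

Location B

For each candidate, compare |candidate − station| to the reported distance:
Location A: residuals COR 7.8, SAO 22.9, RCM 19.6 → max 22.9 km
Location B: residuals COR 0.0, SAO 0.1, RCM 0.0 → max 0.1 km
Location C: residuals COR 7.9, SAO 40.5, RCM 2.0 → max 40.5 km
Only Location B has all residuals ≈ 0.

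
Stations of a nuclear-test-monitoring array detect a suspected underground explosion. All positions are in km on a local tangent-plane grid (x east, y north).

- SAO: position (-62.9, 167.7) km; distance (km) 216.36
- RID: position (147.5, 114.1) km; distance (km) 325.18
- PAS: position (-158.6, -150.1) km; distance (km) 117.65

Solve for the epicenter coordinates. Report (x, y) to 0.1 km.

Circle about each station: (x + 62.9)² + (y − 167.7)² = 216.36²; (x − 147.5)² + (y − 114.1)² = 325.18²; (x + 158.6)² + (y + 150.1)² = 117.65².
Subtracting the SAO equation from the RID and PAS equations removes the quadratic terms:
420.8 x − 107.2 y = -56235.02
-191.4 x − 635.6 y = 48574.40
Solving the 2×2 system: x ≈ -142.2, y ≈ -33.6 km.

(-142.2, -33.6)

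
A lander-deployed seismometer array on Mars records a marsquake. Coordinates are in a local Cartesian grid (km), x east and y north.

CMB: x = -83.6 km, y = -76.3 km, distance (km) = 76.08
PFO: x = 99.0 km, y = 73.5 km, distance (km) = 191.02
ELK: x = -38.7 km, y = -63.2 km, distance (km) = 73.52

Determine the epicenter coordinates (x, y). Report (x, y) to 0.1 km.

x ≈ -77.1 km, y ≈ -0.5 km

Circle about each station: (x + 83.6)² + (y + 76.3)² = 76.08²; (x − 99.0)² + (y − 73.5)² = 191.02²; (x + 38.7)² + (y + 63.2)² = 73.52².
Subtracting the CMB equation from the PFO and ELK equations removes the quadratic terms:
365.2 x + 299.6 y = -28307.87
89.8 x + 26.2 y = -6935.74
Solving the 2×2 system: x ≈ -77.1, y ≈ -0.5 km.
Check against CMB (with the unrounded x, y): √((x + 83.6)²+(y + 76.3)²) = 76.05 ≈ 76.08 km. ✓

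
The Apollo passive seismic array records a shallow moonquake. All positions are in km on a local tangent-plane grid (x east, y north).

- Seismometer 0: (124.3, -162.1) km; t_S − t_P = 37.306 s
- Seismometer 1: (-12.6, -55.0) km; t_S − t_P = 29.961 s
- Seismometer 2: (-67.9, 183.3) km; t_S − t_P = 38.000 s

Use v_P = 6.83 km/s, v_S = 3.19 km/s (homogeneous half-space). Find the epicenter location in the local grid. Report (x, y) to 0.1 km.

Distance from S−P lag: d = Δt · v_P v_S / (v_P − v_S) = Δt · (6.83·3.19)/(6.83−3.19) ≈ 5.9856·Δt.
So d_Seismometer 0 = 223.30, d_Seismometer 1 = 179.34, d_Seismometer 2 = 227.45 km.
Circle about each station: (x − 124.3)² + (y + 162.1)² = 223.30²; (x + 12.6)² + (y + 55.0)² = 179.34²; (x + 67.9)² + (y − 183.3)² = 227.45².
Subtracting the Seismometer 0 equation from the Seismometer 1 and Seismometer 2 equations removes the quadratic terms:
-273.8 x + 214.2 y = -20843.09
-384.4 x + 690.8 y = -5388.21
Solving the 2×2 system: x ≈ 124.0, y ≈ 61.2 km.

(124.0, 61.2)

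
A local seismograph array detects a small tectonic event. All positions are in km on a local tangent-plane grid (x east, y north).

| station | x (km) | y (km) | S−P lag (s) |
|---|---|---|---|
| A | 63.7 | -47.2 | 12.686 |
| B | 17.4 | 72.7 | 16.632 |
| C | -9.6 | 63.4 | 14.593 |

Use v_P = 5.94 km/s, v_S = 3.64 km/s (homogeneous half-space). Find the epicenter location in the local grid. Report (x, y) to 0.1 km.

-54.0 km east, -66.4 km north

Distance from S−P lag: d = Δt · v_P v_S / (v_P − v_S) = Δt · (5.94·3.64)/(5.94−3.64) ≈ 9.4007·Δt.
So d_A = 119.26, d_B = 156.35, d_C = 137.18 km.
Circle about each station: (x − 63.7)² + (y + 47.2)² = 119.26²; (x − 17.4)² + (y − 72.7)² = 156.35²; (x + 9.6)² + (y − 63.4)² = 137.18².
Subtracting the A equation from the B and C equations removes the quadratic terms:
-92.6 x + 239.8 y = -10919.85
-146.6 x + 221.2 y = -6769.21
Solving the 2×2 system: x ≈ -54.0, y ≈ -66.4 km.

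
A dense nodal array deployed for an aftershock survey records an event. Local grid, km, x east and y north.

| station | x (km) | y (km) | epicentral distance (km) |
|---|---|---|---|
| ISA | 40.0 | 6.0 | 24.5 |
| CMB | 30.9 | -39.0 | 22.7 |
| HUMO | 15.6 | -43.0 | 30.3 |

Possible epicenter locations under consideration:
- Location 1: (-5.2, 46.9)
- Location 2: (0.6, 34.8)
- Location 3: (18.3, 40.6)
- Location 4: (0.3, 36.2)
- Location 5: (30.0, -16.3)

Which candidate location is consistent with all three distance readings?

Location 5

For each candidate, compare |candidate − station| to the reported distance:
Location 1: residuals ISA 36.5, CMB 70.5, HUMO 62.0 → max 70.5 km
Location 2: residuals ISA 24.3, CMB 57.1, HUMO 48.9 → max 57.1 km
Location 3: residuals ISA 16.3, CMB 57.9, HUMO 53.3 → max 57.9 km
Location 4: residuals ISA 25.4, CMB 58.5, HUMO 50.4 → max 58.5 km
Location 5: residuals ISA 0.1, CMB 0.0, HUMO 0.0 → max 0.1 km
Only Location 5 has all residuals ≈ 0.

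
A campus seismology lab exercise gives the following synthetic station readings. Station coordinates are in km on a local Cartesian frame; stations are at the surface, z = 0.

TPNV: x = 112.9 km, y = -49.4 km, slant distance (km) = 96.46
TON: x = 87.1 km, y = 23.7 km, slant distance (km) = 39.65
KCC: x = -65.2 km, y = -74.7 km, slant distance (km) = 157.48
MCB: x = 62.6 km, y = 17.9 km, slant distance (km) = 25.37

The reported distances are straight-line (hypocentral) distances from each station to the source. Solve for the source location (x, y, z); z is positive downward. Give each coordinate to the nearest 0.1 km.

Each station gives a sphere (x−x_i)² + (y−y_i)² + z² = d_i² (stations at z=0).
Subtracting the TPNV sphere from TON and KCC: z² cancels, leaving linear equations in x and y:
-51.6 x + 146.2 y = 693.74
-356.2 x − 50.6 y = -20851.06
Solving: x ≈ 55.101, y ≈ 24.192 km (keep extra digits for the depth step; rounded: 55.1, 24.2).
Then from the TPNV sphere: z² = 96.46² − (x − 112.9)² − (y + 49.4)² with x = 55.101, y = 24.192, so z ≈ 23.410 ≈ 23.4 km.
Check against MCB (with the unrounded solution): distance 25.37 ≈ 25.37 km. ✓

x ≈ 55.1 km, y ≈ 24.2 km, depth ≈ 23.4 km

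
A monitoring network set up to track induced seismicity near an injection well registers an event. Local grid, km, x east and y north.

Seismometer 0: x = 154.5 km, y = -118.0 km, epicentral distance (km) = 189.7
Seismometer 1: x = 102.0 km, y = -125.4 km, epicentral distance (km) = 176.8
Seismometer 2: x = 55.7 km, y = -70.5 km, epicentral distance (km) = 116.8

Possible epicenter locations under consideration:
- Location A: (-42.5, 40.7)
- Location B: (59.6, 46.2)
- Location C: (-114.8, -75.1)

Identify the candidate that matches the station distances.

For each candidate, compare |candidate − station| to the reported distance:
Location A: residuals Seismometer 0 63.3, Seismometer 1 43.4, Seismometer 2 31.6 → max 63.3 km
Location B: residuals Seismometer 0 0.0, Seismometer 1 0.0, Seismometer 2 0.0 → max 0.0 km
Location C: residuals Seismometer 0 83.0, Seismometer 1 45.8, Seismometer 2 53.8 → max 83.0 km
Only Location B has all residuals ≈ 0.

Location B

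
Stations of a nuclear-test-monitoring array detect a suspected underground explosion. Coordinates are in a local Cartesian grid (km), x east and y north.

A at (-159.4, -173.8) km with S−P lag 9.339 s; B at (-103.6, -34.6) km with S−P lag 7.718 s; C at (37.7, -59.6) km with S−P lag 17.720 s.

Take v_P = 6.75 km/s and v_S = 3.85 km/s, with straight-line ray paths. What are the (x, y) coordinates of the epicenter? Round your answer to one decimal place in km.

Distance from S−P lag: d = Δt · v_P v_S / (v_P − v_S) = Δt · (6.75·3.85)/(6.75−3.85) ≈ 8.9612·Δt.
So d_A = 83.69, d_B = 69.16, d_C = 158.79 km.
Circle about each station: (x + 159.4)² + (y + 173.8)² = 83.69²; (x + 103.6)² + (y + 34.6)² = 69.16²; (x − 37.7)² + (y + 59.6)² = 158.79².
Subtracting pairs of circle equations eliminates x²+y² and gives linear equations (the radical axes):
111.6 x + 278.4 y = -41463.77
394.2 x + 228.4 y = -68851.60
Solving the 2×2 system: x ≈ -115.1, y ≈ -102.8 km.
Check against A (with the unrounded x, y): √((x + 159.4)²+(y + 173.8)²) = 83.69 ≈ 83.69 km. ✓

x ≈ -115.1 km, y ≈ -102.8 km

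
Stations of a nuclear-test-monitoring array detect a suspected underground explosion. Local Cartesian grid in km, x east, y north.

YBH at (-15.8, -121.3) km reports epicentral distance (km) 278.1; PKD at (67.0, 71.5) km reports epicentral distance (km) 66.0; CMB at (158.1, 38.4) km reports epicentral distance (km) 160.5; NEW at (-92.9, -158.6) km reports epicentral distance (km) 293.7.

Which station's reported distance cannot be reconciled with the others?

Solve using three stations at a time. Using PKD, CMB, NEW (subtract circle equations pairwise → linear system) gives (x, y) ≈ (16.5, 114.0).
Distances from that point to each station vs reported:
  YBH: calculated 237.5 vs reported 278.1 → residual 40.6 km
  PKD: calculated 66.0 vs reported 66.0 → residual 0.0 km
  CMB: calculated 160.5 vs reported 160.5 → residual 0.0 km
  NEW: calculated 293.7 vs reported 293.7 → residual 0.0 km
PKD, CMB, NEW are mutually consistent (residuals ≈ 0); YBH is off by 40.6 km.

YBH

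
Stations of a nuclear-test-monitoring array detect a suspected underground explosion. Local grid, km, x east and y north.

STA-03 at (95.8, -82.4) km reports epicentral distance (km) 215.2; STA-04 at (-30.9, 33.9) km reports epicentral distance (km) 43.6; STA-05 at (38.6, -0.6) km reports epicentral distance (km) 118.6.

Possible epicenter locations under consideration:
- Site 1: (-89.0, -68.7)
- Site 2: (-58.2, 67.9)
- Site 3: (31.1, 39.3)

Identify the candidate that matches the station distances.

Site 2

For each candidate, compare |candidate − station| to the reported distance:
Site 1: residuals STA-03 29.9, STA-04 74.3, STA-05 26.0 → max 74.3 km
Site 2: residuals STA-03 0.0, STA-04 0.0, STA-05 0.0 → max 0.0 km
Site 3: residuals STA-03 77.4, STA-04 18.6, STA-05 78.0 → max 78.0 km
Only Site 2 has all residuals ≈ 0.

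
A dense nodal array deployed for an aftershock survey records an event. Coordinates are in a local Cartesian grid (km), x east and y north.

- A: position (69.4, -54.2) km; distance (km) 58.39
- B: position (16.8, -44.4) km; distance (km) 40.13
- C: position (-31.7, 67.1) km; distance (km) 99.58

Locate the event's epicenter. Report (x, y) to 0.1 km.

Circle about each station: (x − 69.4)² + (y + 54.2)² = 58.39²; (x − 16.8)² + (y + 44.4)² = 40.13²; (x + 31.7)² + (y − 67.1)² = 99.58².
Subtracting pairs of circle equations eliminates x²+y² and gives linear equations (the radical axes):
-105.2 x + 19.6 y = -3701.42
-202.2 x + 242.6 y = -8753.48
Solving the 2×2 system: x ≈ 33.7, y ≈ -8.0 km.

x ≈ 33.7 km, y ≈ -8.0 km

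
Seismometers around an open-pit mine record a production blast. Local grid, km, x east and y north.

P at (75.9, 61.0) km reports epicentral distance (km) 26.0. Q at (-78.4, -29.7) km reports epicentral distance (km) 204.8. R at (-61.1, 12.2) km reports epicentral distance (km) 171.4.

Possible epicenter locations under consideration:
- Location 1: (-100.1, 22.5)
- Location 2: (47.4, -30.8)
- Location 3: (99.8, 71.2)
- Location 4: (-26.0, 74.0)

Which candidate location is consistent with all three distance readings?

Location 3

For each candidate, compare |candidate − station| to the reported distance:
Location 1: residuals P 154.2, Q 148.3, R 131.1 → max 154.2 km
Location 2: residuals P 70.1, Q 79.0, R 54.7 → max 79.0 km
Location 3: residuals P 0.0, Q 0.0, R 0.0 → max 0.0 km
Location 4: residuals P 76.7, Q 88.6, R 100.3 → max 100.3 km
Only Location 3 has all residuals ≈ 0.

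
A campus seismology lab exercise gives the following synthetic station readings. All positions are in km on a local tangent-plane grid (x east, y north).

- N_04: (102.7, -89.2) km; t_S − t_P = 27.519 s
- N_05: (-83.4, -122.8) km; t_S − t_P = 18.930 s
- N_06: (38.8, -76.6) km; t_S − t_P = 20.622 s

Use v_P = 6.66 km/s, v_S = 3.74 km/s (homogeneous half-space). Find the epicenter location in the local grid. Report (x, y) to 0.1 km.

Distance from S−P lag: d = Δt · v_P v_S / (v_P − v_S) = Δt · (6.66·3.74)/(6.66−3.74) ≈ 8.5303·Δt.
So d_N_04 = 234.74, d_N_05 = 161.48, d_N_06 = 175.91 km.
Circle about each station: (x − 102.7)² + (y + 89.2)² = 234.74²; (x + 83.4)² + (y + 122.8)² = 161.48²; (x − 38.8)² + (y + 76.6)² = 175.91².
Subtracting the N_04 equation from the N_05 and N_06 equations removes the quadratic terms:
-372.2 x − 67.2 y = 32558.55
-127.8 x + 25.2 y = 13027.61
Solving the 2×2 system: x ≈ -94.4, y ≈ 38.3 km.
Check against N_04 (with the unrounded x, y): √((x − 102.7)²+(y + 89.2)²) = 234.73 ≈ 234.74 km. ✓

(-94.4, 38.3)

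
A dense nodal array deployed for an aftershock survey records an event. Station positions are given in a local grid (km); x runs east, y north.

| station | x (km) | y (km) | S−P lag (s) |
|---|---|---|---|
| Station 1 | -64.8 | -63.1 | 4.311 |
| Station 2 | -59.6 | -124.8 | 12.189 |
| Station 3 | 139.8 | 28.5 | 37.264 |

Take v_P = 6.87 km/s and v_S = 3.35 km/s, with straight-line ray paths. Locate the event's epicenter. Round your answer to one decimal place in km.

-90.4 km east, -51.3 km north

Distance from S−P lag: d = Δt · v_P v_S / (v_P − v_S) = Δt · (6.87·3.35)/(6.87−3.35) ≈ 6.5382·Δt.
So d_Station 1 = 28.19, d_Station 2 = 79.69, d_Station 3 = 243.64 km.
Circle about each station: (x + 64.8)² + (y + 63.1)² = 28.19²; (x + 59.6)² + (y + 124.8)² = 79.69²; (x − 139.8)² + (y − 28.5)² = 243.64².
Subtracting pairs of circle equations eliminates x²+y² and gives linear equations (the radical axes):
10.4 x − 123.4 y = 5390.73
409.2 x + 183.2 y = -46390.13
Solving the 2×2 system: x ≈ -90.4, y ≈ -51.3 km.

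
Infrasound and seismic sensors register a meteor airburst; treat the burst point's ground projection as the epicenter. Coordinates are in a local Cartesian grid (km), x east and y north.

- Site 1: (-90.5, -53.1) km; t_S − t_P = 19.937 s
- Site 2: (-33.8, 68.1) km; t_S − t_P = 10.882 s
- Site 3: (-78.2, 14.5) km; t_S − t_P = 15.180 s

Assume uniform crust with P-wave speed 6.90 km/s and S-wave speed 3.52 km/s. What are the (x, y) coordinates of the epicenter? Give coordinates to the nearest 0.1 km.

Distance from S−P lag: d = Δt · v_P v_S / (v_P − v_S) = Δt · (6.90·3.52)/(6.90−3.52) ≈ 7.1858·Δt.
So d_Site 1 = 143.26, d_Site 2 = 78.20, d_Site 3 = 109.08 km.
Circle about each station: (x + 90.5)² + (y + 53.1)² = 143.26²; (x + 33.8)² + (y − 68.1)² = 78.20²; (x + 78.2)² + (y − 14.5)² = 109.08².
Subtracting pairs of circle equations eliminates x²+y² and gives linear equations (the radical axes):
113.4 x + 242.4 y = 9178.38
24.6 x + 135.2 y = 3940.61
Solving the 2×2 system: x ≈ 30.5, y ≈ 23.6 km.

(30.5, 23.6)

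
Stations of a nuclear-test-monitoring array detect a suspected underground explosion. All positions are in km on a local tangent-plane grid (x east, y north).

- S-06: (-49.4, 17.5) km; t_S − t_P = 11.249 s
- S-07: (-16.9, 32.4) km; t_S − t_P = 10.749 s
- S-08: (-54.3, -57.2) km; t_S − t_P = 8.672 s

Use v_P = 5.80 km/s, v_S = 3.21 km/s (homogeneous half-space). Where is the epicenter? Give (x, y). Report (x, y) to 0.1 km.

(6.0, -41.4)

Distance from S−P lag: d = Δt · v_P v_S / (v_P − v_S) = Δt · (5.80·3.21)/(5.80−3.21) ≈ 7.1884·Δt.
So d_S-06 = 80.86, d_S-07 = 77.27, d_S-08 = 62.34 km.
Circle about each station: (x + 49.4)² + (y − 17.5)² = 80.86²; (x + 16.9)² + (y − 32.4)² = 77.27²; (x + 54.3)² + (y + 57.2)² = 62.34².
Subtracting the S-06 equation from the S-07 and S-08 equations removes the quadratic terms:
65.0 x + 29.8 y = -843.55
-9.8 x − 149.4 y = 6125.78
Solving the 2×2 system: x ≈ 6.0, y ≈ -41.4 km.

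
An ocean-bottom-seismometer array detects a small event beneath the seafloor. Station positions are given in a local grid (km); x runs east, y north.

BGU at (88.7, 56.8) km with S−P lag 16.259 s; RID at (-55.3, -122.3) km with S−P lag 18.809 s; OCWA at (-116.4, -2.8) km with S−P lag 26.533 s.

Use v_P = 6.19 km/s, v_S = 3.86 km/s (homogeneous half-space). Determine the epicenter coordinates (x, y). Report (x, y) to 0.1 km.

Distance from S−P lag: d = Δt · v_P v_S / (v_P − v_S) = Δt · (6.19·3.86)/(6.19−3.86) ≈ 10.2547·Δt.
So d_BGU = 166.73, d_RID = 192.88, d_OCWA = 272.09 km.
Circle about each station: (x − 88.7)² + (y − 56.8)² = 166.73²; (x + 55.3)² + (y + 122.3)² = 192.88²; (x + 116.4)² + (y + 2.8)² = 272.09².
Subtracting the BGU equation from the RID and OCWA equations removes the quadratic terms:
-288.0 x − 358.2 y = -2482.35
-410.2 x − 119.2 y = -43771.21
Solving the 2×2 system: x ≈ 136.6, y ≈ -102.9 km.

(136.6, -102.9)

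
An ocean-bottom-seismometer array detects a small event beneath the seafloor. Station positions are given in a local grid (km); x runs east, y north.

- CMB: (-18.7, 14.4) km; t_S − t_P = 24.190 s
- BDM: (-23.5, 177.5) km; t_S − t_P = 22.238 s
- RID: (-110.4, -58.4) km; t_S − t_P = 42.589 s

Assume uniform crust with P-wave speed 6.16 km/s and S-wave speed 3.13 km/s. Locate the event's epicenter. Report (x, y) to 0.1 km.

Distance from S−P lag: d = Δt · v_P v_S / (v_P − v_S) = Δt · (6.16·3.13)/(6.16−3.13) ≈ 6.3633·Δt.
So d_CMB = 153.93, d_BDM = 141.51, d_RID = 271.01 km.
Circle about each station: (x + 18.7)² + (y − 14.4)² = 153.93²; (x + 23.5)² + (y − 177.5)² = 141.51²; (x + 110.4)² + (y + 58.4)² = 271.01².
Subtracting pairs of circle equations eliminates x²+y² and gives linear equations (the radical axes):
-9.6 x + 326.2 y = 35170.81
-183.4 x − 145.6 y = -34710.31
Solving the 2×2 system: x ≈ 101.3, y ≈ 110.8 km.
Check against CMB (with the unrounded x, y): √((x + 18.7)²+(y − 14.4)²) = 153.92 ≈ 153.93 km. ✓

101.3 km east, 110.8 km north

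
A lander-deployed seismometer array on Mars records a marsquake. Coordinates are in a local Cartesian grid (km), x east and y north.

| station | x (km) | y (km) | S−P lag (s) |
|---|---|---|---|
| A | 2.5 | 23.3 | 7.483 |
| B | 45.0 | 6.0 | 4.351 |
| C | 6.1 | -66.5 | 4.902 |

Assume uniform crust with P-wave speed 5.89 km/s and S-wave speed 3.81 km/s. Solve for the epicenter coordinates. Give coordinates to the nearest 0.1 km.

(52.1, -40.4)

Distance from S−P lag: d = Δt · v_P v_S / (v_P − v_S) = Δt · (5.89·3.81)/(5.89−3.81) ≈ 10.7889·Δt.
So d_A = 80.73, d_B = 46.94, d_C = 52.89 km.
Circle about each station: (x − 2.5)² + (y − 23.3)² = 80.73²; (x − 45.0)² + (y − 6.0)² = 46.94²; (x − 6.1)² + (y + 66.5)² = 52.89².
Subtracting the A equation from the B and C equations removes the quadratic terms:
85.0 x − 34.6 y = 5825.83
7.2 x − 179.6 y = 7630.30
Solving the 2×2 system: x ≈ 52.1, y ≈ -40.4 km.
Check against A (with the unrounded x, y): √((x − 2.5)²+(y − 23.3)²) = 80.73 ≈ 80.73 km. ✓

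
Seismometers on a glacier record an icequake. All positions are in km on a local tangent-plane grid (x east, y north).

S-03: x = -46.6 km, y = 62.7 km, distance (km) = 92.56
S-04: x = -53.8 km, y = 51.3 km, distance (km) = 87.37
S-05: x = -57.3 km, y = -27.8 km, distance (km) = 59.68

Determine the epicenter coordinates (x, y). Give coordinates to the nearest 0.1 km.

Circle about each station: (x + 46.6)² + (y − 62.7)² = 92.56²; (x + 53.8)² + (y − 51.3)² = 87.37²; (x + 57.3)² + (y + 27.8)² = 59.68².
Subtracting the S-03 equation from the S-04 and S-05 equations removes the quadratic terms:
-14.4 x − 22.8 y = 357.12
-21.4 x − 181.0 y = 2958.93
Solving the 2×2 system: x ≈ 1.3, y ≈ -16.5 km.

x ≈ 1.3 km, y ≈ -16.5 km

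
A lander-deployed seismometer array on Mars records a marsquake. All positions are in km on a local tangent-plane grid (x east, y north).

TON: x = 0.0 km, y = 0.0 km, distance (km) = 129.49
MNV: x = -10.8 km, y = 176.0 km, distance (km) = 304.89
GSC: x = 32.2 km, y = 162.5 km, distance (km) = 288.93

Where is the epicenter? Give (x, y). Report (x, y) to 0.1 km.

(28.1, -126.4)

Circle about each station: x² + y² = 129.49²; (x + 10.8)² + (y − 176.0)² = 304.89²; (x − 32.2)² + (y − 162.5)² = 288.93².
Subtracting the TON equation from the MNV and GSC equations removes the quadratic terms:
-21.6 x + 352.0 y = -45097.61
64.4 x + 325.0 y = -39269.79
Solving the 2×2 system: x ≈ 28.1, y ≈ -126.4 km.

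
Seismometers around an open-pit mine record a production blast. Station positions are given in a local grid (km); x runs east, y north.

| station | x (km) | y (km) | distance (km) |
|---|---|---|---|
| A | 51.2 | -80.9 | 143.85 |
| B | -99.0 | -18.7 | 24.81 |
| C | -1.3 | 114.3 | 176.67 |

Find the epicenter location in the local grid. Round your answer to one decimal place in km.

(-86.8, -40.3)

Circle about each station: (x − 51.2)² + (y + 80.9)² = 143.85²; (x + 99.0)² + (y + 18.7)² = 24.81²; (x + 1.3)² + (y − 114.3)² = 176.67².
Subtracting the A equation from the B and C equations removes the quadratic terms:
-300.4 x + 124.4 y = 21061.73
-105.0 x + 390.4 y = -6619.54
Solving the 2×2 system: x ≈ -86.8, y ≈ -40.3 km.
Check against A (with the unrounded x, y): √((x − 51.2)²+(y + 80.9)²) = 143.85 ≈ 143.85 km. ✓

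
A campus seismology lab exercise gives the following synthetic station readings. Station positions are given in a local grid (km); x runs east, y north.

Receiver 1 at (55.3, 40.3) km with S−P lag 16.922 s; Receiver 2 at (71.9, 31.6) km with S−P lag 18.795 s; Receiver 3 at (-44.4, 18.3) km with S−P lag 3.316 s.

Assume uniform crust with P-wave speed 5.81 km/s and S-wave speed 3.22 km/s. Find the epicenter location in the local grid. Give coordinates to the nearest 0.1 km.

x ≈ -60.2 km, y ≈ 0.3 km

Distance from S−P lag: d = Δt · v_P v_S / (v_P − v_S) = Δt · (5.81·3.22)/(5.81−3.22) ≈ 7.2232·Δt.
So d_Receiver 1 = 122.23, d_Receiver 2 = 135.76, d_Receiver 3 = 23.95 km.
Circle about each station: (x − 55.3)² + (y − 40.3)² = 122.23²; (x − 71.9)² + (y − 31.6)² = 135.76²; (x + 44.4)² + (y − 18.3)² = 23.95².
Subtracting the Receiver 1 equation from the Receiver 2 and Receiver 3 equations removes the quadratic terms:
33.2 x − 17.4 y = -2004.61
-199.4 x − 44.0 y = 11990.64
Solving the 2×2 system: x ≈ -60.2, y ≈ 0.3 km.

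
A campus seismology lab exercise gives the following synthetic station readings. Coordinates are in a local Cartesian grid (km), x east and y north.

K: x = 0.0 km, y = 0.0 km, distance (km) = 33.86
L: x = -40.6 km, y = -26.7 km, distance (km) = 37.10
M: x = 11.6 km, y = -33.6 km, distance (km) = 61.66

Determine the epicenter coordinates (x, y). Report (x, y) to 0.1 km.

Circle about each station: x² + y² = 33.86²; (x + 40.6)² + (y + 26.7)² = 37.10²; (x − 11.6)² + (y + 33.6)² = 61.66².
Subtracting the K equation from the L and M equations removes the quadratic terms:
-81.2 x − 53.4 y = 2131.34
23.2 x − 67.2 y = -1391.94
Solving the 2×2 system: x ≈ -32.5, y ≈ 9.5 km.

-32.5 km east, 9.5 km north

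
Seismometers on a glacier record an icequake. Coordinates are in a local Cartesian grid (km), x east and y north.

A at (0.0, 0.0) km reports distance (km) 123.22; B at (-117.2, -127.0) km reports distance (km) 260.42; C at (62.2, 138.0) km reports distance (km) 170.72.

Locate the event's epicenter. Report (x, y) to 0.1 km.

Circle about each station: x² + y² = 123.22²; (x + 117.2)² + (y + 127.0)² = 260.42²; (x − 62.2)² + (y − 138.0)² = 170.72².
Subtracting pairs of circle equations eliminates x²+y² and gives linear equations (the radical axes):
-234.4 x − 254.0 y = -22770.57
124.4 x + 276.0 y = 8950.69
Solving the 2×2 system: x ≈ 121.2, y ≈ -22.2 km.
Check against A (with the unrounded x, y): √(x²+y²) = 123.21 ≈ 123.22 km. ✓

(121.2, -22.2)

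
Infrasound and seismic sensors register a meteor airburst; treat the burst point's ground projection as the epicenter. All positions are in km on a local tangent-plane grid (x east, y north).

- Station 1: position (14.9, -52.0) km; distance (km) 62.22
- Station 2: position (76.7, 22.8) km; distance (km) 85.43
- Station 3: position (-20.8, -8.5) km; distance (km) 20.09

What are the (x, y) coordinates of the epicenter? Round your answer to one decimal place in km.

x ≈ -7.1 km, y ≈ 6.2 km

Circle about each station: (x − 14.9)² + (y + 52.0)² = 62.22²; (x − 76.7)² + (y − 22.8)² = 85.43²; (x + 20.8)² + (y + 8.5)² = 20.09².
Subtracting the Station 1 equation from the Station 2 and Station 3 equations removes the quadratic terms:
123.6 x + 149.6 y = 49.76
-71.4 x + 87.0 y = 1046.60
Solving the 2×2 system: x ≈ -7.1, y ≈ 6.2 km.
Check against Station 1 (with the unrounded x, y): √((x − 14.9)²+(y + 52.0)²) = 62.22 ≈ 62.22 km. ✓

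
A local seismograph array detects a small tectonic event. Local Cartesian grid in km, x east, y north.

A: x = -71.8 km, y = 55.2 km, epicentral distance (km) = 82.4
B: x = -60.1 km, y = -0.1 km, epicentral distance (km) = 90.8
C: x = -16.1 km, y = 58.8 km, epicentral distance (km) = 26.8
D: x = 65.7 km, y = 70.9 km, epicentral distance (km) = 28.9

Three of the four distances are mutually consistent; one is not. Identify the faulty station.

Solve using three stations at a time. Using A, B, C (subtract circle equations pairwise → linear system) gives (x, y) ≈ (10.6, 56.9).
Distances from that point to each station vs reported:
  A: calculated 82.4 vs reported 82.4 → residual 0.0 km
  B: calculated 90.8 vs reported 90.8 → residual 0.0 km
  C: calculated 26.7 vs reported 26.8 → residual 0.1 km
  D: calculated 56.9 vs reported 28.9 → residual 28.0 km
A, B, C are mutually consistent (residuals ≈ 0); D is off by 28.0 km.

D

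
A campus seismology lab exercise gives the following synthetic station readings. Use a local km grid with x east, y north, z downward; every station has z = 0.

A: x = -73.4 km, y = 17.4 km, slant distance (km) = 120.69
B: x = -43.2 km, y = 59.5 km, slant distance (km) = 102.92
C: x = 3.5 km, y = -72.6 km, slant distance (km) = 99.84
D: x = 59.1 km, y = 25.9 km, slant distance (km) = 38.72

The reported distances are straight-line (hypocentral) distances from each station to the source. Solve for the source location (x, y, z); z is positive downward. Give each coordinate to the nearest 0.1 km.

Each station gives a sphere (x−x_i)² + (y−y_i)² + z² = d_i² (stations at z=0).
Subtracting the A sphere from B and C: z² cancels, leaving linear equations in x and y:
60.4 x + 84.2 y = 3689.72
153.8 x − 180.0 y = 4190.74
Solving: x ≈ 42.692, y ≈ 13.196 km (keep extra digits for the depth step; rounded: 42.7, 13.2).
Then from the A sphere: z² = 120.69² − (x + 73.4)² − (y − 17.4)² with x = 42.692, y = 13.196, so z ≈ 32.727 ≈ 32.7 km.
Check against D (with the unrounded solution): distance 38.75 ≈ 38.72 km. ✓

x ≈ 42.7 km, y ≈ 13.2 km, depth ≈ 32.7 km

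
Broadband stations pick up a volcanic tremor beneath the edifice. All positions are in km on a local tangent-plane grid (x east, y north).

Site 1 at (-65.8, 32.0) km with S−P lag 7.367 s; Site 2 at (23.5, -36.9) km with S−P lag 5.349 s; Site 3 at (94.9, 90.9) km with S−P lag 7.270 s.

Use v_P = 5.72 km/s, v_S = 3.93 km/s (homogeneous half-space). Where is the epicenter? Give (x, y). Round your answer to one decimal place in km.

26.7 km east, 30.2 km north

Distance from S−P lag: d = Δt · v_P v_S / (v_P − v_S) = Δt · (5.72·3.93)/(5.72−3.93) ≈ 12.5584·Δt.
So d_Site 1 = 92.52, d_Site 2 = 67.18, d_Site 3 = 91.30 km.
Circle about each station: (x + 65.8)² + (y − 32.0)² = 92.52²; (x − 23.5)² + (y + 36.9)² = 67.18²; (x − 94.9)² + (y − 90.9)² = 91.30².
Subtracting the Site 1 equation from the Site 2 and Site 3 equations removes the quadratic terms:
178.6 x − 137.8 y = 607.02
321.4 x + 117.8 y = 12139.44
Solving the 2×2 system: x ≈ 26.7, y ≈ 30.2 km.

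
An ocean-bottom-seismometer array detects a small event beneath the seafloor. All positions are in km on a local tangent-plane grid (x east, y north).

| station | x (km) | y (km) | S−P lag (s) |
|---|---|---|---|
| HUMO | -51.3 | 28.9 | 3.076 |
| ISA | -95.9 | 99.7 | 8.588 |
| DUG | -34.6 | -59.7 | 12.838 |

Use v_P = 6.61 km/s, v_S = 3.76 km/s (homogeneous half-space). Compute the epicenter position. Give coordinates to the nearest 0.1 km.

Distance from S−P lag: d = Δt · v_P v_S / (v_P − v_S) = Δt · (6.61·3.76)/(6.61−3.76) ≈ 8.7206·Δt.
So d_HUMO = 26.82, d_ISA = 74.89, d_DUG = 111.95 km.
Circle about each station: (x + 51.3)² + (y − 28.9)² = 26.82²; (x + 95.9)² + (y − 99.7)² = 74.89²; (x + 34.6)² + (y + 59.7)² = 111.95².
Subtracting the HUMO equation from the ISA and DUG equations removes the quadratic terms:
-89.2 x + 141.6 y = 10780.80
33.4 x − 177.2 y = -10519.14
Solving the 2×2 system: x ≈ -38.0, y ≈ 52.2 km.

(-38.0, 52.2)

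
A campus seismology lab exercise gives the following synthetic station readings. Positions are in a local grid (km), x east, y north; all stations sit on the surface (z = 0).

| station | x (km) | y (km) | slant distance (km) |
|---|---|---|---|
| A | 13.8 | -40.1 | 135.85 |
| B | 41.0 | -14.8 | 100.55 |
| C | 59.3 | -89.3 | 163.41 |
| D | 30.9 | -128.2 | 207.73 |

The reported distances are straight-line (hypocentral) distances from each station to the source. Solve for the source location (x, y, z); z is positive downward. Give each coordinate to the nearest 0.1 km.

x ≈ 90.8 km, y ≈ 69.3 km, depth ≈ 23.6 km

Each station gives a sphere (x−x_i)² + (y−y_i)² + z² = d_i² (stations at z=0).
Subtracting the A sphere from B and C: z² cancels, leaving linear equations in x and y:
54.4 x + 50.6 y = 8446.51
91.0 x − 98.4 y = 1444.92
Solving: x ≈ 90.810, y ≈ 69.297 km (keep extra digits for the depth step; rounded: 90.8, 69.3).
Then from the A sphere: z² = 135.85² − (x − 13.8)² − (y + 40.1)² with x = 90.810, y = 69.297, so z ≈ 23.600 ≈ 23.6 km.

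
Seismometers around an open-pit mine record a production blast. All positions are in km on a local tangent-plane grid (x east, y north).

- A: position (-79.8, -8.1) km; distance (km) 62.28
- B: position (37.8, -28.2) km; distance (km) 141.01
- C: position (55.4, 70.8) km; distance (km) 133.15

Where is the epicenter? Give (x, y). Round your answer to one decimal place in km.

Circle about each station: (x + 79.8)² + (y + 8.1)² = 62.28²; (x − 37.8)² + (y + 28.2)² = 141.01²; (x − 55.4)² + (y − 70.8)² = 133.15².
Subtracting pairs of circle equations eliminates x²+y² and gives linear equations (the radical axes):
235.2 x − 40.2 y = -20214.59
270.4 x + 157.8 y = -12201.97
Solving the 2×2 system: x ≈ -76.7, y ≈ 54.1 km.

-76.7 km east, 54.1 km north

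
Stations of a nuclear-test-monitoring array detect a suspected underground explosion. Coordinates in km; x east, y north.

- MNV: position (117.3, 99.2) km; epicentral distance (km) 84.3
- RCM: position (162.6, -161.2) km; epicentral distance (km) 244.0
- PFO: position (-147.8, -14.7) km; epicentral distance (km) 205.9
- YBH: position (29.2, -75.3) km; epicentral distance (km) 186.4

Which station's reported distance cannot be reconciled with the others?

Solve using three stations at a time. Using MNV, RCM, PFO (subtract circle equations pairwise → linear system) gives (x, y) ≈ (46.5, 53.4).
Distances from that point to each station vs reported:
  MNV: calculated 84.3 vs reported 84.3 → residual 0.0 km
  RCM: calculated 244.0 vs reported 244.0 → residual 0.0 km
  PFO: calculated 205.9 vs reported 205.9 → residual 0.0 km
  YBH: calculated 129.9 vs reported 186.4 → residual 56.5 km
MNV, RCM, PFO are mutually consistent (residuals ≈ 0); YBH is off by 56.5 km.

YBH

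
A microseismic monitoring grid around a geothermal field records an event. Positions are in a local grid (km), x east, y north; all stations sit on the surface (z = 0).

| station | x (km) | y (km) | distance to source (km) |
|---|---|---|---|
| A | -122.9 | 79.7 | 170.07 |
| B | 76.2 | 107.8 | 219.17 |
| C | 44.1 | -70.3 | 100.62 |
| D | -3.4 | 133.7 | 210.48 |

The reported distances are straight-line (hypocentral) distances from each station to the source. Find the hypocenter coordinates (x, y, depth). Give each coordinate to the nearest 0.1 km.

x ≈ -48.5 km, y ≈ -68.1 km, depth ≈ 39.3 km

Each station gives a sphere (x−x_i)² + (y−y_i)² + z² = d_i² (stations at z=0).
Subtracting the A sphere from B and C: z² cancels, leaving linear equations in x and y:
398.2 x + 56.2 y = -23140.90
334.0 x − 300.0 y = 4229.82
Solving: x ≈ -48.503, y ≈ -68.099 km (keep extra digits for the depth step; rounded: -48.5, -68.1).
Then from the A sphere: z² = 170.07² − (x + 122.9)² − (y − 79.7)² with x = -48.503, y = -68.099, so z ≈ 39.298 ≈ 39.3 km.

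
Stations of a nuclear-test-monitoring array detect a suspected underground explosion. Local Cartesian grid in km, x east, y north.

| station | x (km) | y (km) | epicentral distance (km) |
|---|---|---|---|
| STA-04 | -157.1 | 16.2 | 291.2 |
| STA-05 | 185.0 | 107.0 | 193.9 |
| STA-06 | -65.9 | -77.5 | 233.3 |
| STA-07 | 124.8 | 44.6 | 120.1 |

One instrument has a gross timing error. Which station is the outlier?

STA-06

Solve using three stations at a time. Using STA-04, STA-05, STA-07 (subtract circle equations pairwise → linear system) gives (x, y) ≈ (119.3, -75.6).
Distances from that point to each station vs reported:
  STA-04: calculated 291.3 vs reported 291.2 → residual 0.1 km
  STA-05: calculated 194.0 vs reported 193.9 → residual 0.1 km
  STA-06: calculated 185.3 vs reported 233.3 → residual 48.0 km
  STA-07: calculated 120.3 vs reported 120.1 → residual 0.2 km
STA-04, STA-05, STA-07 are mutually consistent (residuals ≈ 0); STA-06 is off by 48.0 km.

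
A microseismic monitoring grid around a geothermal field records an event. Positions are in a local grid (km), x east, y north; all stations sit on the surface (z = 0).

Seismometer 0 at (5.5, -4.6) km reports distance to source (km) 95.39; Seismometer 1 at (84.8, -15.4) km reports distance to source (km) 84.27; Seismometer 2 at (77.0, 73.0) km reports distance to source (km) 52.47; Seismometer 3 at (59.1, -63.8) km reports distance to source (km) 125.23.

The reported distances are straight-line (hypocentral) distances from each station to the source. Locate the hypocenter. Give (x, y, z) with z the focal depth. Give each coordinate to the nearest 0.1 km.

x ≈ 66.2 km, y ≈ 52.1 km, depth ≈ 46.9 km

Each station gives a sphere (x−x_i)² + (y−y_i)² + z² = d_i² (stations at z=0).
Subtracting the Seismometer 0 sphere from Seismometer 1 and Seismometer 2: z² cancels, leaving linear equations in x and y:
158.6 x − 21.6 y = 9374.61
143.0 x + 155.2 y = 17552.74
Solving: x ≈ 66.204, y ≈ 52.098 km (keep extra digits for the depth step; rounded: 66.2, 52.1).
Then from the Seismometer 0 sphere: z² = 95.39² − (x − 5.5)² − (y + 4.6)² with x = 66.204, y = 52.098, so z ≈ 46.900 ≈ 46.9 km.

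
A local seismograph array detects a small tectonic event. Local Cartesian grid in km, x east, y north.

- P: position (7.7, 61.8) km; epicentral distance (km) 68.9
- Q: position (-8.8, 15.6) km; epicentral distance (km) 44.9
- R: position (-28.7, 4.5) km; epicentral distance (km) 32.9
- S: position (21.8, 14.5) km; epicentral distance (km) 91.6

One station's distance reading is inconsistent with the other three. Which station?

Solve using three stations at a time. Using P, Q, R (subtract circle equations pairwise → linear system) gives (x, y) ≈ (-51.9, 27.5).
Distances from that point to each station vs reported:
  P: calculated 68.8 vs reported 68.9 → residual 0.1 km
  Q: calculated 44.7 vs reported 44.9 → residual 0.2 km
  R: calculated 32.7 vs reported 32.9 → residual 0.2 km
  S: calculated 74.9 vs reported 91.6 → residual 16.7 km
P, Q, R are mutually consistent (residuals ≈ 0); S is off by 16.7 km.

S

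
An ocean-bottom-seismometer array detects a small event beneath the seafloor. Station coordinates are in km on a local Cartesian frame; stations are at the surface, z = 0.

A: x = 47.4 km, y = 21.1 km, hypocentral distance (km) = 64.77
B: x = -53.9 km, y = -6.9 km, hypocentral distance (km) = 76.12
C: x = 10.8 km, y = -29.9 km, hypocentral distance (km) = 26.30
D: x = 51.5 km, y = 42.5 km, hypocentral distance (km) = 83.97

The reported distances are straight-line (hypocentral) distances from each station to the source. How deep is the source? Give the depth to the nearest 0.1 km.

26.0 km

Each station gives a sphere (x−x_i)² + (y−y_i)² + z² = d_i² (stations at z=0).
Subtracting the A sphere from B and C: z² cancels, leaving linear equations in x and y:
-202.6 x − 56.0 y = -1338.25
-73.2 x − 102.0 y = 1822.14
Solving: x ≈ 14.399, y ≈ -28.198 km (keep extra digits for the depth step; rounded: 14.4, -28.2).
Then from the A sphere: z² = 64.77² − (x − 47.4)² − (y − 21.1)² with x = 14.399, y = -28.198, so z ≈ 25.996 ≈ 26.0 km.
Check against D (with the unrounded solution): distance 83.97 ≈ 83.97 km. ✓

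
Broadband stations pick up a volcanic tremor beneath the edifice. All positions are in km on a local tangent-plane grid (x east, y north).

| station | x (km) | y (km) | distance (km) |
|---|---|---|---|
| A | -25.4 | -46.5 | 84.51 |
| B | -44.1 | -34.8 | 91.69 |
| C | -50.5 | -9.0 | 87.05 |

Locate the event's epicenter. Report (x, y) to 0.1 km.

x ≈ 33.4 km, y ≈ 14.2 km

Circle about each station: (x + 25.4)² + (y + 46.5)² = 84.51²; (x + 44.1)² + (y + 34.8)² = 91.69²; (x + 50.5)² + (y + 9.0)² = 87.05².
Subtracting the A equation from the B and C equations removes the quadratic terms:
-37.4 x + 23.4 y = -916.68
-50.2 x + 75.0 y = -611.92
Solving the 2×2 system: x ≈ 33.4, y ≈ 14.2 km.
Check against A (with the unrounded x, y): √((x + 25.4)²+(y + 46.5)²) = 84.49 ≈ 84.51 km. ✓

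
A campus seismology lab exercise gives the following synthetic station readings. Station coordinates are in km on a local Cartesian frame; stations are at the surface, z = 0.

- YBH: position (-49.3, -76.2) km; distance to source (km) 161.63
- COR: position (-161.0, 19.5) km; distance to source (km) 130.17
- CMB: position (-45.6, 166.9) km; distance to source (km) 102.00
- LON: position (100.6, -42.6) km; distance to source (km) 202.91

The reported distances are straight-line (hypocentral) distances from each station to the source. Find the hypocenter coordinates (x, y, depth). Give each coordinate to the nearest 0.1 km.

Each station gives a sphere (x−x_i)² + (y−y_i)² + z² = d_i² (stations at z=0).
Subtracting the YBH sphere from COR and CMB: z² cancels, leaving linear equations in x and y:
-223.4 x + 191.4 y = 27244.35
7.4 x + 486.2 y = 37418.30
Solving: x ≈ -55.295, y ≈ 77.802 km (keep extra digits for the depth step; rounded: -55.3, 77.8).
Then from the YBH sphere: z² = 161.63² − (x + 49.3)² − (y + 76.2)² with x = -55.295, y = 77.802, so z ≈ 48.700 ≈ 48.7 km.

x ≈ -55.3 km, y ≈ 77.8 km, depth ≈ 48.7 km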